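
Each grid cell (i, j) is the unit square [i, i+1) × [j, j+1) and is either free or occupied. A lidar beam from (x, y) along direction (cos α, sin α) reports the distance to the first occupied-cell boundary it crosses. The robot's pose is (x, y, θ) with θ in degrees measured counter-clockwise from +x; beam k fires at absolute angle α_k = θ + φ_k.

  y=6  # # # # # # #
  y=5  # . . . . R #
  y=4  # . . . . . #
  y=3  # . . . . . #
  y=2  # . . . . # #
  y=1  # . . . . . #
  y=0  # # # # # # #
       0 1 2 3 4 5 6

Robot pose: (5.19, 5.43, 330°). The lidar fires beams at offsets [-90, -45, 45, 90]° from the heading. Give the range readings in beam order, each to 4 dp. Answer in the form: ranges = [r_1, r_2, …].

ranges = [5.1153, 2.5157, 0.8386, 0.6582]

beam 1: φ=-90°, α=240°
  direction (-0.5000, -0.8660); cell (5,5); t to first gridline: x 0.3800, y 0.4965 (then +2.0000 / +1.1547)
    (4,5) via x @ 0.3800
    (4,4) via y @ 0.4965
    (4,3) via y @ 1.6512
    (3,3) via x @ 2.3800
    (3,2) via y @ 2.8059
    (3,1) via y @ 3.9606
    (2,1) via x @ 4.3800
    (2,0) via y @ 5.1153  # hit
  → r_1 = 5.1153
beam 2: φ=-45°, α=285°
  direction (0.2588, -0.9659); cell (5,5); t to first gridline: x 3.1296, y 0.4452 (then +3.8637 / +1.0353)
    (5,4) via y @ 0.4452
    (5,3) via y @ 1.4804
    (5,2) via y @ 2.5157  # hit
  → r_2 = 2.5157
beam 3: φ=45°, α=15°
  direction (0.9659, 0.2588); cell (5,5); t to first gridline: x 0.8386, y 2.2023 (then +1.0353 / +3.8637)
    (6,5) via x @ 0.8386  # hit
  → r_3 = 0.8386
beam 4: φ=90°, α=60°
  direction (0.5000, 0.8660); cell (5,5); t to first gridline: x 1.6200, y 0.6582 (then +2.0000 / +1.1547)
    (5,6) via y @ 0.6582  # hit
  → r_4 = 0.6582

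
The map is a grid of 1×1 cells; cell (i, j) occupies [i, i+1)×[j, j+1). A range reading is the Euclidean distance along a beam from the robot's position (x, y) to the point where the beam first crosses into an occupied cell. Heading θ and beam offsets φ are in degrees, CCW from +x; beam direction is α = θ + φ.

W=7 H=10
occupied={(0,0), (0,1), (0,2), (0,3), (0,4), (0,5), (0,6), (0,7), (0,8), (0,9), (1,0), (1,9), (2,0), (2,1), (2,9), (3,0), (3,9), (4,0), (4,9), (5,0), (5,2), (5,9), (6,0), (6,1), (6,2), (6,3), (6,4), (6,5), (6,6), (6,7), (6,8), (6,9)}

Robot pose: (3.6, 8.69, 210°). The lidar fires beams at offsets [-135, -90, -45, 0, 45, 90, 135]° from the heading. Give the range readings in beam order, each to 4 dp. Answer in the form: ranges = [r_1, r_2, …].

beam 1: φ=-135°, α=75°
  d=(0.2588,0.9659)  start (3,8)  tX=1.5455 tY=0.3209  stride 1/|dx|=3.8637 1/|dy|=1.0353
    cross y-line → (3,9), t=0.3209 (wall)
  → r_1 = 0.3209
beam 2: φ=-90°, α=120°
  d=(-0.5000,0.8660)  start (3,8)  tX=1.2000 tY=0.3580  stride 1/|dx|=2.0000 1/|dy|=1.1547
    cross y-line → (3,9), t=0.3580 (wall)
  → r_2 = 0.3580
beam 3: φ=-45°, α=165°
  d=(-0.9659,0.2588)  start (3,8)  tX=0.6212 tY=1.1977  stride 1/|dx|=1.0353 1/|dy|=3.8637
    cross x-line → (2,8), t=0.6212
    cross y-line → (2,9), t=1.1977 (wall)
  → r_3 = 1.1977
beam 4: φ=0°, α=210°
  d=(-0.8660,-0.5000)  start (3,8)  tX=0.6928 tY=1.3800  stride 1/|dx|=1.1547 1/|dy|=2.0000
    cross x-line → (2,8), t=0.6928
    cross y-line → (2,7), t=1.3800
    cross x-line → (1,7), t=1.8475
    cross x-line → (0,7), t=3.0022 (wall)
  → r_4 = 3.0022
beam 5: φ=45°, α=255°
  d=(-0.2588,-0.9659)  start (3,8)  tX=2.3182 tY=0.7143  stride 1/|dx|=3.8637 1/|dy|=1.0353
    cross y-line → (3,7), t=0.7143
    cross y-line → (3,6), t=1.7496
    cross x-line → (2,6), t=2.3182
    cross y-line → (2,5), t=2.7849
    cross y-line → (2,4), t=3.8202
    cross y-line → (2,3), t=4.8554
    cross y-line → (2,2), t=5.8907
    cross x-line → (1,2), t=6.1819
    cross y-line → (1,1), t=6.9260
    cross y-line → (1,0), t=7.9613 (wall)
  → r_5 = 7.9613
beam 6: φ=90°, α=300°
  d=(0.5000,-0.8660)  start (3,8)  tX=0.8000 tY=0.7967  stride 1/|dx|=2.0000 1/|dy|=1.1547
    cross y-line → (3,7), t=0.7967
    cross x-line → (4,7), t=0.8000
    cross y-line → (4,6), t=1.9514
    cross x-line → (5,6), t=2.8000
    cross y-line → (5,5), t=3.1061
    cross y-line → (5,4), t=4.2608
    cross x-line → (6,4), t=4.8000 (wall)
  → r_6 = 4.8000
beam 7: φ=135°, α=345°
  d=(0.9659,-0.2588)  start (3,8)  tX=0.4141 tY=2.6660  stride 1/|dx|=1.0353 1/|dy|=3.8637
    cross x-line → (4,8), t=0.4141
    cross x-line → (5,8), t=1.4494
    cross x-line → (6,8), t=2.4847 (wall)
  → r_7 = 2.4847

ranges = [0.3209, 0.3580, 1.1977, 3.0022, 7.9613, 4.8000, 2.4847]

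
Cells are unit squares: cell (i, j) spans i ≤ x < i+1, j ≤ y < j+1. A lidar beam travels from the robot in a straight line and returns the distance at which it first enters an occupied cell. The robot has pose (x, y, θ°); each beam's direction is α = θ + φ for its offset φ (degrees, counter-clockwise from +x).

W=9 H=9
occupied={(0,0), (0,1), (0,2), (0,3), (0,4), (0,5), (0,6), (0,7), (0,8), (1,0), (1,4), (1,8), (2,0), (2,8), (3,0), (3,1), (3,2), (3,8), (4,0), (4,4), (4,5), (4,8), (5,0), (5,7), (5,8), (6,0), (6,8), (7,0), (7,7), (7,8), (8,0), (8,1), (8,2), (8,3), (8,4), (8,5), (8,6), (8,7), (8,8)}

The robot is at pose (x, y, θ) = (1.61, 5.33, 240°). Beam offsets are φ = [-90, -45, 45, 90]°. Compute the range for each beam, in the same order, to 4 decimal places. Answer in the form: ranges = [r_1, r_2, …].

beam 1: φ=-90°, α=150°
  direction (-0.8660, 0.5000); cell (1,5); t to first gridline: x 0.7044, y 1.3400 (then +1.1547 / +2.0000)
    (0,5) via x @ 0.7044  # hit
  → r_1 = 0.7044
beam 2: φ=-45°, α=195°
  direction (-0.9659, -0.2588); cell (1,5); t to first gridline: x 0.6315, y 1.2750 (then +1.0353 / +3.8637)
    (0,5) via x @ 0.6315  # hit
  → r_2 = 0.6315
beam 3: φ=45°, α=285°
  direction (0.2588, -0.9659); cell (1,5); t to first gridline: x 1.5068, y 0.3416 (then +3.8637 / +1.0353)
    (1,4) via y @ 0.3416  # hit
  → r_3 = 0.3416
beam 4: φ=90°, α=330°
  direction (0.8660, -0.5000); cell (1,5); t to first gridline: x 0.4503, y 0.6600 (then +1.1547 / +2.0000)
    (2,5) via x @ 0.4503
    (2,4) via y @ 0.6600
    (3,4) via x @ 1.6050
    (3,3) via y @ 2.6600
    (4,3) via x @ 2.7597
    (5,3) via x @ 3.9144
    (5,2) via y @ 4.6600
    (6,2) via x @ 5.0691
    (7,2) via x @ 6.2238
    (7,1) via y @ 6.6600
    (8,1) via x @ 7.3785  # hit
  → r_4 = 7.3785

ranges = [0.7044, 0.6315, 0.3416, 7.3785]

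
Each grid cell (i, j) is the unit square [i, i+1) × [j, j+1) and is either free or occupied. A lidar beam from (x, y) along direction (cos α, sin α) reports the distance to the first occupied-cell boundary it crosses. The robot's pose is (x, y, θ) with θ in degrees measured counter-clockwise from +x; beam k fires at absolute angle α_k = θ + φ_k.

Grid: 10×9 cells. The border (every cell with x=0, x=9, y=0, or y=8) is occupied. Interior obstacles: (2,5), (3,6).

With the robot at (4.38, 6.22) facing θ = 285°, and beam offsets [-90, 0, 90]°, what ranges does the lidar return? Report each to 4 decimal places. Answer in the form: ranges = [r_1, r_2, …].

ranges = [0.3934, 5.4041, 4.7830]

beam 1: φ=-90°, α=195°
  dir = (cos 195°, sin 195°) = (-0.9659, -0.2588); from cell (4,6)
  next x-line at t=0.3934, next y-line at t=0.8500; Δt_x=1.0353, Δt_y=3.8637
    x: enter (3,6) at t=0.3934 ← occupied
  → r_1 = 0.3934
beam 2: φ=0°, α=285°
  dir = (cos 285°, sin 285°) = (0.2588, -0.9659); from cell (4,6)
  next x-line at t=2.3955, next y-line at t=0.2278; Δt_x=3.8637, Δt_y=1.0353
    y: enter (4,5) at t=0.2278
    y: enter (4,4) at t=1.2630
    y: enter (4,3) at t=2.2983
    x: enter (5,3) at t=2.3955
    y: enter (5,2) at t=3.3336
    y: enter (5,1) at t=4.3689
    y: enter (5,0) at t=5.4041 ← occupied
  → r_2 = 5.4041
beam 3: φ=90°, α=15°
  dir = (cos 15°, sin 15°) = (0.9659, 0.2588); from cell (4,6)
  next x-line at t=0.6419, next y-line at t=3.0137; Δt_x=1.0353, Δt_y=3.8637
    x: enter (5,6) at t=0.6419
    x: enter (6,6) at t=1.6771
    x: enter (7,6) at t=2.7124
    y: enter (7,7) at t=3.0137
    x: enter (8,7) at t=3.7477
    x: enter (9,7) at t=4.7830 ← occupied
  → r_3 = 4.7830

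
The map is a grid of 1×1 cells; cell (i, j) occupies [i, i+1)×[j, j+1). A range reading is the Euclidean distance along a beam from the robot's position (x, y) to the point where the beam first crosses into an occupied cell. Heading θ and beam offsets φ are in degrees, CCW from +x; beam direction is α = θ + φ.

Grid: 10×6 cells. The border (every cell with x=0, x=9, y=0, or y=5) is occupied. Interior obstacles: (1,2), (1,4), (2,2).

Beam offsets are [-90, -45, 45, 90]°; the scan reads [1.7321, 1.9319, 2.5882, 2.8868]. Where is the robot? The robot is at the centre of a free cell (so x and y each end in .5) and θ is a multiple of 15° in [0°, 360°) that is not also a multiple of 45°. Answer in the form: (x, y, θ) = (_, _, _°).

(x, y, θ) = (3.5, 3.5, 210°)

Enumerate (i+0.5, j+0.5, θ) over the 29 free cells and 16 admissible headings. For each, cast all 4 beams and compare to the given ranges.
  (5.5, 4.5, 60°): beam 1 = 4.0415 ≠ 1.7321 ✗
  (7.5, 1.5, 165°): beam 1 = 3.6235 ≠ 1.7321 ✗
  (7.5, 2.5, 240°): beam 1 = 5.0000 ≠ 1.7321 ✗
  (5.5, 4.5, 345°): beam 1 = 3.6235 ≠ 1.7321 ✗
  …
  (3.5, 3.5, 210°): r_1=1.7321, r_2=1.9319, r_3=2.5882, r_4=2.8868 — all match ✓
Only this pose fits every beam.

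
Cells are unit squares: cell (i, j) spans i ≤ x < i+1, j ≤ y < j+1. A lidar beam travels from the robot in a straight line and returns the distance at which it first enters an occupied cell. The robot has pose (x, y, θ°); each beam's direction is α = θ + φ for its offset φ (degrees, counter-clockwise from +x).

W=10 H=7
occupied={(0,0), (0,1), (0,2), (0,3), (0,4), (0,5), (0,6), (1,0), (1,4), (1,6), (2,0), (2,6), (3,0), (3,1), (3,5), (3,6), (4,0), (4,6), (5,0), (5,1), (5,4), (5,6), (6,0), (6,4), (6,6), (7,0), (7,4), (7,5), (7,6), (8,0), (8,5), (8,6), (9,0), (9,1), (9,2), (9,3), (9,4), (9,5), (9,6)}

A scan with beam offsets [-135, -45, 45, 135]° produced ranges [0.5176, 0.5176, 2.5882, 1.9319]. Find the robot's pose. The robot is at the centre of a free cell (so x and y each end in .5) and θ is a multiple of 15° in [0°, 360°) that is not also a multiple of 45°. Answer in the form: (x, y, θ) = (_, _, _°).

(x, y, θ) = (8.5, 1.5, 60°)

The pose lattice has 31·16 = 496 candidates. Test each by forward raycasting.
  (2.5, 4.5, 150°): beam 1 = 4.6587 ≠ 0.5176 ✗
  (3.5, 3.5, 60°): beam 1 = 1.5529 ≠ 0.5176 ✗
  (4.5, 5.5, 195°): beam 1 = 0.5774 ≠ 0.5176 ✗
  (8.5, 3.5, 195°): beam 1 = 1.0000 ≠ 0.5176 ✗
  …
  (8.5, 1.5, 60°): r_1=0.5176, r_2=0.5176, r_3=2.5882, r_4=1.9319 — all match ✓
Unique over the lattice → pose = (8.5, 1.5, 60°).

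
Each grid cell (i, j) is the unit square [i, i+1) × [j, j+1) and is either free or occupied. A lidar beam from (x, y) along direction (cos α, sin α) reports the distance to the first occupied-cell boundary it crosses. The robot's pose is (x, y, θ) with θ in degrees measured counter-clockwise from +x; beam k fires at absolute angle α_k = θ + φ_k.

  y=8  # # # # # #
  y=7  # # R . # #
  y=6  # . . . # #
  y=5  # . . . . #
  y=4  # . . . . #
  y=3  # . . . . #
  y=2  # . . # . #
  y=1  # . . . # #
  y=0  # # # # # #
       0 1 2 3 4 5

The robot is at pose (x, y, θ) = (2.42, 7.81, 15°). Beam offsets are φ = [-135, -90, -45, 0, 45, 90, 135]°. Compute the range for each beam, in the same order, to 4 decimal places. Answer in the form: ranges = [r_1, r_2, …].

ranges = [0.8400, 4.9797, 1.8244, 0.7341, 0.2194, 0.1967, 0.3800]

beam 1: φ=-135°, α=240°
  direction (-0.5000, -0.8660); cell (2,7); t to first gridline: x 0.8400, y 0.9353 (then +2.0000 / +1.1547)
    (1,7) via x @ 0.8400  # hit
  → r_1 = 0.8400
beam 2: φ=-90°, α=285°
  direction (0.2588, -0.9659); cell (2,7); t to first gridline: x 2.2409, y 0.8386 (then +3.8637 / +1.0353)
    (2,6) via y @ 0.8386
    (2,5) via y @ 1.8738
    (3,5) via x @ 2.2409
    (3,4) via y @ 2.9091
    (3,3) via y @ 3.9444
    (3,2) via y @ 4.9797  # hit
  → r_2 = 4.9797
beam 3: φ=-45°, α=330°
  direction (0.8660, -0.5000); cell (2,7); t to first gridline: x 0.6697, y 1.6200 (then +1.1547 / +2.0000)
    (3,7) via x @ 0.6697
    (3,6) via y @ 1.6200
    (4,6) via x @ 1.8244  # hit
  → r_3 = 1.8244
beam 4: φ=0°, α=15°
  direction (0.9659, 0.2588); cell (2,7); t to first gridline: x 0.6005, y 0.7341 (then +1.0353 / +3.8637)
    (3,7) via x @ 0.6005
    (3,8) via y @ 0.7341  # hit
  → r_4 = 0.7341
beam 5: φ=45°, α=60°
  direction (0.5000, 0.8660); cell (2,7); t to first gridline: x 1.1600, y 0.2194 (then +2.0000 / +1.1547)
    (2,8) via y @ 0.2194  # hit
  → r_5 = 0.2194
beam 6: φ=90°, α=105°
  direction (-0.2588, 0.9659); cell (2,7); t to first gridline: x 1.6228, y 0.1967 (then +3.8637 / +1.0353)
    (2,8) via y @ 0.1967  # hit
  → r_6 = 0.1967
beam 7: φ=135°, α=150°
  direction (-0.8660, 0.5000); cell (2,7); t to first gridline: x 0.4850, y 0.3800 (then +1.1547 / +2.0000)
    (2,8) via y @ 0.3800  # hit
  → r_7 = 0.3800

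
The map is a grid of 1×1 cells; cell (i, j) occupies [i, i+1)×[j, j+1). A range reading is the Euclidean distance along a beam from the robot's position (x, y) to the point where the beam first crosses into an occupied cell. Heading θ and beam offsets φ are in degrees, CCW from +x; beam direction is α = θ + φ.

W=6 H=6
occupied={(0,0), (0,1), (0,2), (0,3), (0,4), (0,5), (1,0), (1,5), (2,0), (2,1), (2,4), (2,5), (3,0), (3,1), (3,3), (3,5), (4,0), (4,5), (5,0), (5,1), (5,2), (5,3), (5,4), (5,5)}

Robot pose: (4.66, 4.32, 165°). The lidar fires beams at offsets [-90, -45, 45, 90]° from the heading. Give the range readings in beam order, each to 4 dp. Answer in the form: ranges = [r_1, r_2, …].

beam 1: φ=-90°, α=75°
  dir = (cos 75°, sin 75°) = (0.2588, 0.9659); from cell (4,4)
  next x-line at t=1.3137, next y-line at t=0.7040; Δt_x=3.8637, Δt_y=1.0353
    y: enter (4,5) at t=0.7040 ← occupied
  → r_1 = 0.7040
beam 2: φ=-45°, α=120°
  dir = (cos 120°, sin 120°) = (-0.5000, 0.8660); from cell (4,4)
  next x-line at t=1.3200, next y-line at t=0.7852; Δt_x=2.0000, Δt_y=1.1547
    y: enter (4,5) at t=0.7852 ← occupied
  → r_2 = 0.7852
beam 3: φ=45°, α=210°
  dir = (cos 210°, sin 210°) = (-0.8660, -0.5000); from cell (4,4)
  next x-line at t=0.7621, next y-line at t=0.6400; Δt_x=1.1547, Δt_y=2.0000
    y: enter (4,3) at t=0.6400
    x: enter (3,3) at t=0.7621 ← occupied
  → r_3 = 0.7621
beam 4: φ=90°, α=255°
  dir = (cos 255°, sin 255°) = (-0.2588, -0.9659); from cell (4,4)
  next x-line at t=2.5500, next y-line at t=0.3313; Δt_x=3.8637, Δt_y=1.0353
    y: enter (4,3) at t=0.3313
    y: enter (4,2) at t=1.3666
    y: enter (4,1) at t=2.4018
    x: enter (3,1) at t=2.5500 ← occupied
  → r_4 = 2.5500

ranges = [0.7040, 0.7852, 0.7621, 2.5500]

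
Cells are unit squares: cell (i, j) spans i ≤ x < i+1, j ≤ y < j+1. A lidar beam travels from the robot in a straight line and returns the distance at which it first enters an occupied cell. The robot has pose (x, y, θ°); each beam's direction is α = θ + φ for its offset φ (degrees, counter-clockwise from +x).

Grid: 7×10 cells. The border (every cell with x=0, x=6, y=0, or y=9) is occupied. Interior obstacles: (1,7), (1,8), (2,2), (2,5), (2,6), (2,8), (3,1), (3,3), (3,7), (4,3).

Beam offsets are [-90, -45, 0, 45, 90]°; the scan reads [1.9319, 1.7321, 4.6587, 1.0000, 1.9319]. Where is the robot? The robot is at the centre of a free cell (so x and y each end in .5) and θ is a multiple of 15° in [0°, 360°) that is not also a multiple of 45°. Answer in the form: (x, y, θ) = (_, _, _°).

(x, y, θ) = (1.5, 4.5, 15°)

The pose lattice has 30·16 = 480 candidates. Test each by forward raycasting.
  (4.5, 4.5, 255°): beam 2 = 1.0000 ≠ 1.7321 ✗
  (2.5, 4.5, 240°): beam 1 = 1.7321 ≠ 1.9319 ✗
  (5.5, 1.5, 330°): beam 1 = 0.5774 ≠ 1.9319 ✗
  (4.5, 6.5, 195°): beam 1 = 2.5882 ≠ 1.9319 ✗
  …
  (1.5, 4.5, 15°): r_1=1.9319, r_2=1.7321, r_3=4.6587, r_4=1.0000, r_5=1.9319 — all match ✓
Unique over the lattice → pose = (1.5, 4.5, 15°).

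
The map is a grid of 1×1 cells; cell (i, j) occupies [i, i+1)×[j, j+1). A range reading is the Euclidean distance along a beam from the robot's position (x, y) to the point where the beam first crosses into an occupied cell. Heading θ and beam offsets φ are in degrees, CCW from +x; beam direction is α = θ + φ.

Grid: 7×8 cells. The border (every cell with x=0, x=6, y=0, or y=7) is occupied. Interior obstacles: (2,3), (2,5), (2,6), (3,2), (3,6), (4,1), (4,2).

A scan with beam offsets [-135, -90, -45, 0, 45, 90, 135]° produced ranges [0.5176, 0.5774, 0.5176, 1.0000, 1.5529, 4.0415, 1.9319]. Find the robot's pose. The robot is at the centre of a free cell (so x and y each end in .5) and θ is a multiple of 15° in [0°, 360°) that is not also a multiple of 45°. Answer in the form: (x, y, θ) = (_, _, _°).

(x, y, θ) = (5.5, 6.5, 150°)

Candidates: 23 free-cell centres × 16 headings = 368 poses. Raycast each; keep the one whose scan matches to 4 dp.
  (2.5, 1.5, 240°): beam 1 = 1.5529 ≠ 0.5176 ✗
  (2.5, 4.5, 15°): beam 1 = 0.5774 ≠ 0.5176 ✗
  (4.5, 3.5, 120°): beam 1 = 1.5529 ≠ 0.5176 ✗
  …
  (5.5, 6.5, 150°): r_1=0.5176, r_2=0.5774, r_3=0.5176, r_4=1.0000, r_5=1.5529, r_6=4.0415, r_7=1.9319 — all match ✓
Unique over the lattice → pose = (5.5, 6.5, 150°).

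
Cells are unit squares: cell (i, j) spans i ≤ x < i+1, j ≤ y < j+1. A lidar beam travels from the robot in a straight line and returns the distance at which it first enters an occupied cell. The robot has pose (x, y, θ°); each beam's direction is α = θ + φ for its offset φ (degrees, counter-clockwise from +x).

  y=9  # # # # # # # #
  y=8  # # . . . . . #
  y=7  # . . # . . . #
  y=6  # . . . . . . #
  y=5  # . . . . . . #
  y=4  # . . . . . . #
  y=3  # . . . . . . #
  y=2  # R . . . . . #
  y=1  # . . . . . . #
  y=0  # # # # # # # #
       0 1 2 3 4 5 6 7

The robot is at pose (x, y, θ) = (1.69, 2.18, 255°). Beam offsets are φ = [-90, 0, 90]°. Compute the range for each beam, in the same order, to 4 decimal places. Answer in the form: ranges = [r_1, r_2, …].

ranges = [0.7143, 1.2216, 4.5592]

beam 1: φ=-90°, α=165°
  d=(-0.9659,0.2588)  start (1,2)  tX=0.7143 tY=3.1682  stride 1/|dx|=1.0353 1/|dy|=3.8637
    cross x-line → (0,2), t=0.7143 (wall)
  → r_1 = 0.7143
beam 2: φ=0°, α=255°
  d=(-0.2588,-0.9659)  start (1,2)  tX=2.6660 tY=0.1863  stride 1/|dx|=3.8637 1/|dy|=1.0353
    cross y-line → (1,1), t=0.1863
    cross y-line → (1,0), t=1.2216 (wall)
  → r_2 = 1.2216
beam 3: φ=90°, α=345°
  d=(0.9659,-0.2588)  start (1,2)  tX=0.3209 tY=0.6955  stride 1/|dx|=1.0353 1/|dy|=3.8637
    cross x-line → (2,2), t=0.3209
    cross y-line → (2,1), t=0.6955
    cross x-line → (3,1), t=1.3562
    cross x-line → (4,1), t=2.3915
    cross x-line → (5,1), t=3.4268
    cross x-line → (6,1), t=4.4620
    cross y-line → (6,0), t=4.5592 (wall)
  → r_3 = 4.5592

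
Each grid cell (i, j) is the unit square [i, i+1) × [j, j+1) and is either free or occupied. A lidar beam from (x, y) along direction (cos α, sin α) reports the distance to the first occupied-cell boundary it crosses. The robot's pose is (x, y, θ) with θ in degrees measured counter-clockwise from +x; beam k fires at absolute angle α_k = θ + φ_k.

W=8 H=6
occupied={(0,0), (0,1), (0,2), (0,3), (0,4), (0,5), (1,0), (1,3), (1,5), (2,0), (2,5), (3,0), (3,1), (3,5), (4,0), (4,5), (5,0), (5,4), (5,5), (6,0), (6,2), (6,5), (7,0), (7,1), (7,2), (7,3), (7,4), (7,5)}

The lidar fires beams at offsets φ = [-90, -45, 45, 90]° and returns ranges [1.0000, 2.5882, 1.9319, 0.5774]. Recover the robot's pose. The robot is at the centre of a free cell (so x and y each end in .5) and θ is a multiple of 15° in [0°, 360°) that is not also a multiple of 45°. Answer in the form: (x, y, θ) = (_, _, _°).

The pose lattice has 20·16 = 320 candidates. Test each by forward raycasting.
  (6.5, 4.5, 30°): beam 2 = 0.5176 ≠ 2.5882 ✗
  (3.5, 2.5, 75°): beam 1 = 3.6235 ≠ 1.0000 ✗
  (2.5, 3.5, 105°): beam 1 = 2.5882 ≠ 1.0000 ✗
  (1.5, 2.5, 105°): beam 1 = 5.6940 ≠ 1.0000 ✗
  (3.5, 2.5, 285°): beam 1 = 2.5882 ≠ 1.0000 ✗
  …
  (2.5, 4.5, 330°): r_1=1.0000, r_2=2.5882, r_3=1.9319, r_4=0.5774 — all match ✓
Unique over the lattice → pose = (2.5, 4.5, 330°).

(x, y, θ) = (2.5, 4.5, 330°)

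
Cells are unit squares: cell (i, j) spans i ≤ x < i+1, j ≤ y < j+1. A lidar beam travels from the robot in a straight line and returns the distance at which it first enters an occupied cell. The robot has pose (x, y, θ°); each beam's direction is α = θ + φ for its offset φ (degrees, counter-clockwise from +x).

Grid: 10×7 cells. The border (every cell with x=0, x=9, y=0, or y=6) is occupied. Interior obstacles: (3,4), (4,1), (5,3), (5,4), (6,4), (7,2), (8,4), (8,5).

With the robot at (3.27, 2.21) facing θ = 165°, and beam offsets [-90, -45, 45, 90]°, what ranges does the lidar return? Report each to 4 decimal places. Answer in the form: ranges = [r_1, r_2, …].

ranges = [1.8531, 4.3763, 2.4200, 1.2527]

beam 1: φ=-90°, α=75°
  d=(0.2588,0.9659)  start (3,2)  tX=2.8205 tY=0.8179  stride 1/|dx|=3.8637 1/|dy|=1.0353
    cross y-line → (3,3), t=0.8179
    cross y-line → (3,4), t=1.8531 (wall)
  → r_1 = 1.8531
beam 2: φ=-45°, α=120°
  d=(-0.5000,0.8660)  start (3,2)  tX=0.5400 tY=0.9122  stride 1/|dx|=2.0000 1/|dy|=1.1547
    cross x-line → (2,2), t=0.5400
    cross y-line → (2,3), t=0.9122
    cross y-line → (2,4), t=2.0669
    cross x-line → (1,4), t=2.5400
    cross y-line → (1,5), t=3.2216
    cross y-line → (1,6), t=4.3763 (wall)
  → r_2 = 4.3763
beam 3: φ=45°, α=210°
  d=(-0.8660,-0.5000)  start (3,2)  tX=0.3118 tY=0.4200  stride 1/|dx|=1.1547 1/|dy|=2.0000
    cross x-line → (2,2), t=0.3118
    cross y-line → (2,1), t=0.4200
    cross x-line → (1,1), t=1.4665
    cross y-line → (1,0), t=2.4200 (wall)
  → r_3 = 2.4200
beam 4: φ=90°, α=255°
  d=(-0.2588,-0.9659)  start (3,2)  tX=1.0432 tY=0.2174  stride 1/|dx|=3.8637 1/|dy|=1.0353
    cross y-line → (3,1), t=0.2174
    cross x-line → (2,1), t=1.0432
    cross y-line → (2,0), t=1.2527 (wall)
  → r_4 = 1.2527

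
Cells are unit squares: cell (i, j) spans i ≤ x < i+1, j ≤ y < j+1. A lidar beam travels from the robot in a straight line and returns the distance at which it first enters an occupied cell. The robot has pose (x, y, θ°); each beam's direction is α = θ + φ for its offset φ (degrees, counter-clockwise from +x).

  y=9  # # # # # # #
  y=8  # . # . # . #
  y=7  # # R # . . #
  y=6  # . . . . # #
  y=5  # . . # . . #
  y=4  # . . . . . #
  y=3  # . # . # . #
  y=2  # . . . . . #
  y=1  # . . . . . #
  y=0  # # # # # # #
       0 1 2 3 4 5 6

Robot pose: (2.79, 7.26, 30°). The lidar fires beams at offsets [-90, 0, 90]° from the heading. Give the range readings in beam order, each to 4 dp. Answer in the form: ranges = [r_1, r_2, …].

beam 1: φ=-90°, α=300°
  dir = (cos 300°, sin 300°) = (0.5000, -0.8660); from cell (2,7)
  next x-line at t=0.4200, next y-line at t=0.3002; Δt_x=2.0000, Δt_y=1.1547
    y: enter (2,6) at t=0.3002
    x: enter (3,6) at t=0.4200
    y: enter (3,5) at t=1.4549 ← occupied
  → r_1 = 1.4549
beam 2: φ=0°, α=30°
  dir = (cos 30°, sin 30°) = (0.8660, 0.5000); from cell (2,7)
  next x-line at t=0.2425, next y-line at t=1.4800; Δt_x=1.1547, Δt_y=2.0000
    x: enter (3,7) at t=0.2425 ← occupied
  → r_2 = 0.2425
beam 3: φ=90°, α=120°
  dir = (cos 120°, sin 120°) = (-0.5000, 0.8660); from cell (2,7)
  next x-line at t=1.5800, next y-line at t=0.8545; Δt_x=2.0000, Δt_y=1.1547
    y: enter (2,8) at t=0.8545 ← occupied
  → r_3 = 0.8545

ranges = [1.4549, 0.2425, 0.8545]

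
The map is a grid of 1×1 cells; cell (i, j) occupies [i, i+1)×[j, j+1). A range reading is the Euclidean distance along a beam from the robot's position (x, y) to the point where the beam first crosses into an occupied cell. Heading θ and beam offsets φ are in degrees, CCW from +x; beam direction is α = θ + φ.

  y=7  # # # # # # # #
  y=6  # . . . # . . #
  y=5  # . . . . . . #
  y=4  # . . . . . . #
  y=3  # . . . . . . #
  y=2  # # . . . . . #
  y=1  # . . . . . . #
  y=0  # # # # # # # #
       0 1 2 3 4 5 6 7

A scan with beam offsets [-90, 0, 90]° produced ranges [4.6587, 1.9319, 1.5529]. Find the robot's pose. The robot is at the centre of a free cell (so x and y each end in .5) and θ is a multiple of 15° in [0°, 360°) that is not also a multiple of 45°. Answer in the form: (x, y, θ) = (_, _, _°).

The pose lattice has 34·16 = 544 candidates. Test each by forward raycasting.
  (5.5, 5.5, 300°): beam 1 = 5.0000 ≠ 4.6587 ✗
  (6.5, 3.5, 345°): beam 1 = 2.5882 ≠ 4.6587 ✗
  (6.5, 4.5, 105°): beam 1 = 0.5176 ≠ 4.6587 ✗
  (3.5, 2.5, 165°): beam 1 = 3.6235 ≠ 4.6587 ✗
  (3.5, 5.5, 285°): beam 1 = 2.5882 ≠ 4.6587 ✗
  …
  (2.5, 5.5, 15°): r_1=4.6587, r_2=1.9319, r_3=1.5529 — all match ✓
Unique over the lattice → pose = (2.5, 5.5, 15°).

(x, y, θ) = (2.5, 5.5, 15°)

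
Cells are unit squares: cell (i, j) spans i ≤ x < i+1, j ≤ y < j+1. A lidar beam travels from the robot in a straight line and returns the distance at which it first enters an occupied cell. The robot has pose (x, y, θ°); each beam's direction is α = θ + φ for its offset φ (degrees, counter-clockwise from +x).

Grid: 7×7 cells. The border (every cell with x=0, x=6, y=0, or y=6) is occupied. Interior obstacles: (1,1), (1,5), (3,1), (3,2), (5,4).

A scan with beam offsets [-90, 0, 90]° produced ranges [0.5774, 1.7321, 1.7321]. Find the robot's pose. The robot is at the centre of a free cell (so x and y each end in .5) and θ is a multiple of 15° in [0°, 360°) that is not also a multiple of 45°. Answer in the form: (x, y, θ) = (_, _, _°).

(x, y, θ) = (4.5, 2.5, 300°)

Enumerate (i+0.5, j+0.5, θ) over the 20 free cells and 16 admissible headings. For each, cast all 3 beams and compare to the given ranges.
  (2.5, 5.5, 255°): beam 1 = 0.5176 ≠ 0.5774 ✗
  (1.5, 4.5, 120°): beam 1 = 3.0000 ≠ 0.5774 ✗
  (3.5, 5.5, 285°): beam 1 = 1.5529 ≠ 0.5774 ✗
  (3.5, 5.5, 120°): beam 1 = 1.0000 ≠ 0.5774 ✗
  …
  (4.5, 2.5, 300°): r_1=0.5774, r_2=1.7321, r_3=1.7321 — all match ✓
No second candidate reproduces the full scan.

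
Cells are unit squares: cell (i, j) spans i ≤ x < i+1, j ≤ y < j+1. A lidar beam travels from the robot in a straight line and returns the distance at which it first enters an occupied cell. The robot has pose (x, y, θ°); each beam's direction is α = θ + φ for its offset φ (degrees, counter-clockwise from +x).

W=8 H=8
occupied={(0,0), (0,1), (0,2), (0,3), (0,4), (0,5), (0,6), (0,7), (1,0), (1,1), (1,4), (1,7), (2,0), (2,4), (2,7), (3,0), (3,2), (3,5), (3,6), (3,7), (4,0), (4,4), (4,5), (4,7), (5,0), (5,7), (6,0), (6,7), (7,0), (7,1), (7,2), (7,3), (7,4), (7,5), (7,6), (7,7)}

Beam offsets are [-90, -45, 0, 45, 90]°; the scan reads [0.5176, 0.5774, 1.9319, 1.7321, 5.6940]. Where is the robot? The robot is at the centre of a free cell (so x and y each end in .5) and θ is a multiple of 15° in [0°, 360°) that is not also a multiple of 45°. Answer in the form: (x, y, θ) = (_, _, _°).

(x, y, θ) = (6.5, 6.5, 165°)

Candidates: 28 free-cell centres × 16 headings = 448 poses. Raycast each; keep the one whose scan matches to 4 dp.
  (3.5, 1.5, 165°): beam 3 = 1.5529 ≠ 1.9319 ✗
  (6.5, 6.5, 210°): beam 1 = 0.5774 ≠ 0.5176 ✗
  (1.5, 2.5, 300°): beam 1 = 0.5774 ≠ 0.5176 ✗
  …
  (6.5, 6.5, 165°): r_1=0.5176, r_2=0.5774, r_3=1.9319, r_4=1.7321, r_5=5.6940 — all match ✓
Unique over the lattice → pose = (6.5, 6.5, 165°).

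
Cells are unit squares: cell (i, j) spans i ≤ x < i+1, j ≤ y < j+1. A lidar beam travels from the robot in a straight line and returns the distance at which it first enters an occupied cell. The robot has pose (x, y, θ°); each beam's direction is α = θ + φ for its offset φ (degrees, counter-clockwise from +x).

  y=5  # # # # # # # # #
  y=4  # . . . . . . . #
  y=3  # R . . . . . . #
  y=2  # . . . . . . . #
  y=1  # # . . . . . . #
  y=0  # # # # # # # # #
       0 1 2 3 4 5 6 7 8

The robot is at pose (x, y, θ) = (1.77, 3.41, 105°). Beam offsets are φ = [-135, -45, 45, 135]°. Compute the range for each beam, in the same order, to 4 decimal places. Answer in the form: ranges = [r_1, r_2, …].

beam 1: φ=-135°, α=330°
  cosα=0.8660 sinα=-0.5000 | (1,3) | tMaxX 0.2656 tMaxY 0.8200 | tΔX 1.1547 tΔY 2.0000
    t=0.2656 [x] (2,3)
    t=0.8200 [y] (2,2)
    t=1.4203 [x] (3,2)
    t=2.5750 [x] (4,2)
    t=2.8200 [y] (4,1)
    t=3.7297 [x] (5,1)
    t=4.8200 [y] (5,0) — stop
  → r_1 = 4.8200
beam 2: φ=-45°, α=60°
  cosα=0.5000 sinα=0.8660 | (1,3) | tMaxX 0.4600 tMaxY 0.6813 | tΔX 2.0000 tΔY 1.1547
    t=0.4600 [x] (2,3)
    t=0.6813 [y] (2,4)
    t=1.8360 [y] (2,5) — stop
  → r_2 = 1.8360
beam 3: φ=45°, α=150°
  cosα=-0.8660 sinα=0.5000 | (1,3) | tMaxX 0.8891 tMaxY 1.1800 | tΔX 1.1547 tΔY 2.0000
    t=0.8891 [x] (0,3) — stop
  → r_3 = 0.8891
beam 4: φ=135°, α=240°
  cosα=-0.5000 sinα=-0.8660 | (1,3) | tMaxX 1.5400 tMaxY 0.4734 | tΔX 2.0000 tΔY 1.1547
    t=0.4734 [y] (1,2)
    t=1.5400 [x] (0,2) — stop
  → r_4 = 1.5400

ranges = [4.8200, 1.8360, 0.8891, 1.5400]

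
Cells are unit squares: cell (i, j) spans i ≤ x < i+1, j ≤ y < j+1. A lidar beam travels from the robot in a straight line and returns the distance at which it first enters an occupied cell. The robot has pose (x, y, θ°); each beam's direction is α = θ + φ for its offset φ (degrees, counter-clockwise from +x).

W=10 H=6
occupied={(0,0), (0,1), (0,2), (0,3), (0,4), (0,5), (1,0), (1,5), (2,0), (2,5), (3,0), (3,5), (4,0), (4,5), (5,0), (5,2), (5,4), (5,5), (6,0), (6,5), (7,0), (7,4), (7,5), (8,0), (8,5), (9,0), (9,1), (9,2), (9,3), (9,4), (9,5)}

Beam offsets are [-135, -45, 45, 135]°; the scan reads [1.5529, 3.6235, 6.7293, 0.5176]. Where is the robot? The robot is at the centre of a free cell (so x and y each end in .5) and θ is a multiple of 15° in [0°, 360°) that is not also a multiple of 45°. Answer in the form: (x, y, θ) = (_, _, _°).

(x, y, θ) = (2.5, 4.5, 300°)

The pose lattice has 29·16 = 464 candidates. Test each by forward raycasting.
  (6.5, 3.5, 105°): beam 1 = 2.8868 ≠ 1.5529 ✗
  (8.5, 2.5, 285°): beam 1 = 3.0000 ≠ 1.5529 ✗
  (7.5, 1.5, 285°): beam 1 = 1.7321 ≠ 1.5529 ✗
  (5.5, 1.5, 195°): beam 1 = 0.5774 ≠ 1.5529 ✗
  (2.5, 4.5, 240°): beam 1 = 0.5176 ≠ 1.5529 ✗
  …
  (2.5, 4.5, 300°): r_1=1.5529, r_2=3.6235, r_3=6.7293, r_4=0.5176 — all match ✓
Unique over the lattice → pose = (2.5, 4.5, 300°).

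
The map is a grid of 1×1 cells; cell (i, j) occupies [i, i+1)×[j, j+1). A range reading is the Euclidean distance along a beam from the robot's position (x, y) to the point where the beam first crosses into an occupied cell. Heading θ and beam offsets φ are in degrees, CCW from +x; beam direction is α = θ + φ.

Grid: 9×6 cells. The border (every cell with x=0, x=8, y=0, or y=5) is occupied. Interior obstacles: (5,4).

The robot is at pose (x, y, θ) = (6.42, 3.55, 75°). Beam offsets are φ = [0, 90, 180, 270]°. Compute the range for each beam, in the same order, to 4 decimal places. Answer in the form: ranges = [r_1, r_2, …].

beam 1: φ=0°, α=75°
  dir = (cos 75°, sin 75°) = (0.2588, 0.9659); from cell (6,3)
  next x-line at t=2.2409, next y-line at t=0.4659; Δt_x=3.8637, Δt_y=1.0353
    y: enter (6,4) at t=0.4659
    y: enter (6,5) at t=1.5012 ← occupied
  → r_1 = 1.5012
beam 2: φ=90°, α=165°
  dir = (cos 165°, sin 165°) = (-0.9659, 0.2588); from cell (6,3)
  next x-line at t=0.4348, next y-line at t=1.7387; Δt_x=1.0353, Δt_y=3.8637
    x: enter (5,3) at t=0.4348
    x: enter (4,3) at t=1.4701
    y: enter (4,4) at t=1.7387
    x: enter (3,4) at t=2.5054
    x: enter (2,4) at t=3.5406
    x: enter (1,4) at t=4.5759
    y: enter (1,5) at t=5.6024 ← occupied
  → r_2 = 5.6024
beam 3: φ=180°, α=255°
  dir = (cos 255°, sin 255°) = (-0.2588, -0.9659); from cell (6,3)
  next x-line at t=1.6228, next y-line at t=0.5694; Δt_x=3.8637, Δt_y=1.0353
    y: enter (6,2) at t=0.5694
    y: enter (6,1) at t=1.6047
    x: enter (5,1) at t=1.6228
    y: enter (5,0) at t=2.6400 ← occupied
  → r_3 = 2.6400
beam 4: φ=270°, α=345°
  dir = (cos 345°, sin 345°) = (0.9659, -0.2588); from cell (6,3)
  next x-line at t=0.6005, next y-line at t=2.1250; Δt_x=1.0353, Δt_y=3.8637
    x: enter (7,3) at t=0.6005
    x: enter (8,3) at t=1.6357 ← occupied
  → r_4 = 1.6357

ranges = [1.5012, 5.6024, 2.6400, 1.6357]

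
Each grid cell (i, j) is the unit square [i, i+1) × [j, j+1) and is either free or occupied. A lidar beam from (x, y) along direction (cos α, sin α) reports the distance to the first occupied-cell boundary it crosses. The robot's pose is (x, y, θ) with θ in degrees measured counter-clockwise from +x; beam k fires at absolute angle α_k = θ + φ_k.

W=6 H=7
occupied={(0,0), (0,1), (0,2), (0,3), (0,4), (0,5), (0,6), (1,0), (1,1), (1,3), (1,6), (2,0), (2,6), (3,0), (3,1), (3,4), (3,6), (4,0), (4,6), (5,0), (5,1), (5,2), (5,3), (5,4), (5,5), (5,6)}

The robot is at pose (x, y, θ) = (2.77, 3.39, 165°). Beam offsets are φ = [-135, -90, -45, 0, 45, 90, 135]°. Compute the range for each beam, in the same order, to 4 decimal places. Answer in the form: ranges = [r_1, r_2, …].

ranges = [1.2200, 0.8887, 3.0138, 0.7972, 2.0438, 2.4743, 1.6050]

beam 1: φ=-135°, α=30°
  d=(0.8660,0.5000)  start (2,3)  tX=0.2656 tY=1.2200  stride 1/|dx|=1.1547 1/|dy|=2.0000
    cross x-line → (3,3), t=0.2656
    cross y-line → (3,4), t=1.2200 (wall)
  → r_1 = 1.2200
beam 2: φ=-90°, α=75°
  d=(0.2588,0.9659)  start (2,3)  tX=0.8887 tY=0.6315  stride 1/|dx|=3.8637 1/|dy|=1.0353
    cross y-line → (2,4), t=0.6315
    cross x-line → (3,4), t=0.8887 (wall)
  → r_2 = 0.8887
beam 3: φ=-45°, α=120°
  d=(-0.5000,0.8660)  start (2,3)  tX=1.5400 tY=0.7044  stride 1/|dx|=2.0000 1/|dy|=1.1547
    cross y-line → (2,4), t=0.7044
    cross x-line → (1,4), t=1.5400
    cross y-line → (1,5), t=1.8591
    cross y-line → (1,6), t=3.0138 (wall)
  → r_3 = 3.0138
beam 4: φ=0°, α=165°
  d=(-0.9659,0.2588)  start (2,3)  tX=0.7972 tY=2.3569  stride 1/|dx|=1.0353 1/|dy|=3.8637
    cross x-line → (1,3), t=0.7972 (wall)
  → r_4 = 0.7972
beam 5: φ=45°, α=210°
  d=(-0.8660,-0.5000)  start (2,3)  tX=0.8891 tY=0.7800  stride 1/|dx|=1.1547 1/|dy|=2.0000
    cross y-line → (2,2), t=0.7800
    cross x-line → (1,2), t=0.8891
    cross x-line → (0,2), t=2.0438 (wall)
  → r_5 = 2.0438
beam 6: φ=90°, α=255°
  d=(-0.2588,-0.9659)  start (2,3)  tX=2.9751 tY=0.4038  stride 1/|dx|=3.8637 1/|dy|=1.0353
    cross y-line → (2,2), t=0.4038
    cross y-line → (2,1), t=1.4390
    cross y-line → (2,0), t=2.4743 (wall)
  → r_6 = 2.4743
beam 7: φ=135°, α=300°
  d=(0.5000,-0.8660)  start (2,3)  tX=0.4600 tY=0.4503  stride 1/|dx|=2.0000 1/|dy|=1.1547
    cross y-line → (2,2), t=0.4503
    cross x-line → (3,2), t=0.4600
    cross y-line → (3,1), t=1.6050 (wall)
  → r_7 = 1.6050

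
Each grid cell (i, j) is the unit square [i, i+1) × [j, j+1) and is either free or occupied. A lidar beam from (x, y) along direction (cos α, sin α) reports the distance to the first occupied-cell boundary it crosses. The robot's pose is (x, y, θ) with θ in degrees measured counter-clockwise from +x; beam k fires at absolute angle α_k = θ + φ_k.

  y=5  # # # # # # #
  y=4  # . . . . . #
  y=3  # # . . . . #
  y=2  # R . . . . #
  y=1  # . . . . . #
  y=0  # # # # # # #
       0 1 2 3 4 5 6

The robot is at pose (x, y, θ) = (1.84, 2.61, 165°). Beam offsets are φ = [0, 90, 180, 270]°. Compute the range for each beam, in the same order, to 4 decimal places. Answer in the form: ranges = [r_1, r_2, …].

beam 1: φ=0°, α=165°
  dir = (cos 165°, sin 165°) = (-0.9659, 0.2588); from cell (1,2)
  next x-line at t=0.8696, next y-line at t=1.5068; Δt_x=1.0353, Δt_y=3.8637
    x: enter (0,2) at t=0.8696 ← occupied
  → r_1 = 0.8696
beam 2: φ=90°, α=255°
  dir = (cos 255°, sin 255°) = (-0.2588, -0.9659); from cell (1,2)
  next x-line at t=3.2455, next y-line at t=0.6315; Δt_x=3.8637, Δt_y=1.0353
    y: enter (1,1) at t=0.6315
    y: enter (1,0) at t=1.6668 ← occupied
  → r_2 = 1.6668
beam 3: φ=180°, α=345°
  dir = (cos 345°, sin 345°) = (0.9659, -0.2588); from cell (1,2)
  next x-line at t=0.1656, next y-line at t=2.3569; Δt_x=1.0353, Δt_y=3.8637
    x: enter (2,2) at t=0.1656
    x: enter (3,2) at t=1.2009
    x: enter (4,2) at t=2.2362
    y: enter (4,1) at t=2.3569
    x: enter (5,1) at t=3.2715
    x: enter (6,1) at t=4.3067 ← occupied
  → r_3 = 4.3067
beam 4: φ=270°, α=75°
  dir = (cos 75°, sin 75°) = (0.2588, 0.9659); from cell (1,2)
  next x-line at t=0.6182, next y-line at t=0.4038; Δt_x=3.8637, Δt_y=1.0353
    y: enter (1,3) at t=0.4038 ← occupied
  → r_4 = 0.4038

ranges = [0.8696, 1.6668, 4.3067, 0.4038]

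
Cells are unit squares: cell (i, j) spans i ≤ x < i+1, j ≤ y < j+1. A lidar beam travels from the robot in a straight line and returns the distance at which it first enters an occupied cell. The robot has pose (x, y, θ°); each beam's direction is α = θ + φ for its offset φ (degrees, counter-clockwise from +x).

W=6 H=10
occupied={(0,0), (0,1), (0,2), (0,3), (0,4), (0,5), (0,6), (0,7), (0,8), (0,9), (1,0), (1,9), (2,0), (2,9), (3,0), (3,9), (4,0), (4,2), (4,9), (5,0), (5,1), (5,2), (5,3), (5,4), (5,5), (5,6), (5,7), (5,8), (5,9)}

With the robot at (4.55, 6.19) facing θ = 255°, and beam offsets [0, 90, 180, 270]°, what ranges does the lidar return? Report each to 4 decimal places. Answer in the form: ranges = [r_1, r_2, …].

beam 1: φ=0°, α=255°
  dir = (cos 255°, sin 255°) = (-0.2588, -0.9659); from cell (4,6)
  next x-line at t=2.1250, next y-line at t=0.1967; Δt_x=3.8637, Δt_y=1.0353
    y: enter (4,5) at t=0.1967
    y: enter (4,4) at t=1.2320
    x: enter (3,4) at t=2.1250
    y: enter (3,3) at t=2.2673
    y: enter (3,2) at t=3.3025
    y: enter (3,1) at t=4.3378
    y: enter (3,0) at t=5.3731 ← occupied
  → r_1 = 5.3731
beam 2: φ=90°, α=345°
  dir = (cos 345°, sin 345°) = (0.9659, -0.2588); from cell (4,6)
  next x-line at t=0.4659, next y-line at t=0.7341; Δt_x=1.0353, Δt_y=3.8637
    x: enter (5,6) at t=0.4659 ← occupied
  → r_2 = 0.4659
beam 3: φ=180°, α=75°
  dir = (cos 75°, sin 75°) = (0.2588, 0.9659); from cell (4,6)
  next x-line at t=1.7387, next y-line at t=0.8386; Δt_x=3.8637, Δt_y=1.0353
    y: enter (4,7) at t=0.8386
    x: enter (5,7) at t=1.7387 ← occupied
  → r_3 = 1.7387
beam 4: φ=270°, α=165°
  dir = (cos 165°, sin 165°) = (-0.9659, 0.2588); from cell (4,6)
  next x-line at t=0.5694, next y-line at t=3.1296; Δt_x=1.0353, Δt_y=3.8637
    x: enter (3,6) at t=0.5694
    x: enter (2,6) at t=1.6047
    x: enter (1,6) at t=2.6400
    y: enter (1,7) at t=3.1296
    x: enter (0,7) at t=3.6752 ← occupied
  → r_4 = 3.6752

ranges = [5.3731, 0.4659, 1.7387, 3.6752]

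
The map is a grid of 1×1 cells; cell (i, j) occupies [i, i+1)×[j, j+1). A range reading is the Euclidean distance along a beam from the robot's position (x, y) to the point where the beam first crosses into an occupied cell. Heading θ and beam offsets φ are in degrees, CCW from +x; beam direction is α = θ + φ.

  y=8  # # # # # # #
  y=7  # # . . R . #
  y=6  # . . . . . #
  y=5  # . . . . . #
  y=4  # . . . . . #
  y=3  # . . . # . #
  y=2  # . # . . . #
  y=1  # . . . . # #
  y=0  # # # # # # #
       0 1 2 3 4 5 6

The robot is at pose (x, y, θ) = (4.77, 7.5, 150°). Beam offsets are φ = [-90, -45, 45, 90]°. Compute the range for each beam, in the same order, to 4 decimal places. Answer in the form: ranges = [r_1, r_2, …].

ranges = [0.5774, 0.5176, 3.9030, 5.1962]

beam 1: φ=-90°, α=60°
  d=(0.5000,0.8660)  start (4,7)  tX=0.4600 tY=0.5774  stride 1/|dx|=2.0000 1/|dy|=1.1547
    cross x-line → (5,7), t=0.4600
    cross y-line → (5,8), t=0.5774 (wall)
  → r_1 = 0.5774
beam 2: φ=-45°, α=105°
  d=(-0.2588,0.9659)  start (4,7)  tX=2.9751 tY=0.5176  stride 1/|dx|=3.8637 1/|dy|=1.0353
    cross y-line → (4,8), t=0.5176 (wall)
  → r_2 = 0.5176
beam 3: φ=45°, α=195°
  d=(-0.9659,-0.2588)  start (4,7)  tX=0.7972 tY=1.9319  stride 1/|dx|=1.0353 1/|dy|=3.8637
    cross x-line → (3,7), t=0.7972
    cross x-line → (2,7), t=1.8324
    cross y-line → (2,6), t=1.9319
    cross x-line → (1,6), t=2.8677
    cross x-line → (0,6), t=3.9030 (wall)
  → r_3 = 3.9030
beam 4: φ=90°, α=240°
  d=(-0.5000,-0.8660)  start (4,7)  tX=1.5400 tY=0.5774  stride 1/|dx|=2.0000 1/|dy|=1.1547
    cross y-line → (4,6), t=0.5774
    cross x-line → (3,6), t=1.5400
    cross y-line → (3,5), t=1.7321
    cross y-line → (3,4), t=2.8868
    cross x-line → (2,4), t=3.5400
    cross y-line → (2,3), t=4.0415
    cross y-line → (2,2), t=5.1962 (wall)
  → r_4 = 5.1962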